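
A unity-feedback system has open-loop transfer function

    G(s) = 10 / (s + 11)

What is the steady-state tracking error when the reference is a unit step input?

e_ss = 0.5238

G(s) has no poles at the origin.
This is a Type 0 system. Kp = lim_{s→0} G(s) = 10/11.
e_ss = 1/(1 + Kp) = 1/(1 + 10/11) = 11/21 ≈ 0.5238.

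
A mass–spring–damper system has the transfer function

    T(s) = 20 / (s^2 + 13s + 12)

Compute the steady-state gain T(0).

Set s = 0: T(0) = (20) / (12) = 5/3.

T(0) = 5/3 ≈ 1.667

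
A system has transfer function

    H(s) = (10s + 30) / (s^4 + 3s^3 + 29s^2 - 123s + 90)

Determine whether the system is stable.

The denominator s^4 + 3s^3 + 29s^2 - 123s + 90 factors as (s - 2)(s^2 + 6s + 45)(s - 1), giving poles at s = 2, -3 ± 6j, 1.
Since the pole(s) at s = 2, 1 lie in the right half-plane, the system is unstable.

unstable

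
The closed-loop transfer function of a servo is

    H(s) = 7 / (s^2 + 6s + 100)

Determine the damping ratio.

ζ = 0.3

Compare the denominator to the standard form s^2 + 2ζωₙs + ωₙ².
ωₙ² = 100, so ωₙ = 10 rad/s.
2ζωₙ = 6, so ζ = 6/(2·10) = 0.3.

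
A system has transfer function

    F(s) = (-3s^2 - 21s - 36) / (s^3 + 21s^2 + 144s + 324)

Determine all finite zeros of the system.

s = -3, -4

Set the numerator to zero: -3s^2 - 21s - 36 = 0, i.e. -3·(s^2 + 7s + 12) = 0.
Factoring: (s + 3)(s + 4) = 0.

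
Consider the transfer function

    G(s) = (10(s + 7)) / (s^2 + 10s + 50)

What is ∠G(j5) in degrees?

At s = j5: numerator = 70 + j50, denominator = 25 + j50.
∠G = ∠num − ∠den = 35.538° − (63.435°) = -27.90°.

∠G(j5) ≈ -27.90°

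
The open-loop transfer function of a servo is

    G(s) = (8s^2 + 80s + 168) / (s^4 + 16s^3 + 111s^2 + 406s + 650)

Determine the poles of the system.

The poles are the roots of the denominator s^4 + 16s^3 + 111s^2 + 406s + 650 = 0.
No real roots exist; factor into two real quadratics: (s^2 + 10s + 26)(s^2 + 6s + 25) = 0.
Each quadratic gives a conjugate pair via the quadratic formula.

s = -5 ± j, -3 ± 4j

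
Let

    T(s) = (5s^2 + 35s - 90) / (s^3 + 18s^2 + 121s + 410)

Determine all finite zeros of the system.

s = 2, -9

Set the numerator to zero: 5s^2 + 35s - 90 = 0, i.e. 5·(s^2 + 7s - 18) = 0.
Factoring: (s - 2)(s + 9) = 0.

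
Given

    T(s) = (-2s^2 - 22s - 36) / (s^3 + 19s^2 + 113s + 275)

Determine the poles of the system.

The poles are the roots of the denominator s^3 + 19s^2 + 113s + 275 = 0.
Trying s = -11: the polynomial evaluates to 0, so (s + 11) is a factor.
Dividing out leaves s^2 + 8s + 25 = 0.
The quadratic formula then gives s = -4 ± 3j.

s = -4 ± 3j, -11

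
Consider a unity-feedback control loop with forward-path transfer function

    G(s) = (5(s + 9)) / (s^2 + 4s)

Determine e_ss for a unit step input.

e_ss = 0

G(s) has one pole at the origin.
This is a Type 1 system; for a step input the steady-state error is zero.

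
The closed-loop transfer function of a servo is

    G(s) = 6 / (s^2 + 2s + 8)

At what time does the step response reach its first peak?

Comparing s^2 + 2s + 8 to s^2 + 2ζωₙs + ωₙ²: ωₙ = √8 ≈ 2.828 rad/s and ζ = 2/(2·√8) ≈ 0.3536.
ζωₙ = 2/2 = 1, so ω_d = ωₙ√(1−ζ²) = √(ωₙ² − (ζωₙ)²) = √(8 − 1²) = √7 ≈ 2.646 rad/s.
t_p = π/ω_d = π/2.646 ≈ 1.187 s.

t_p ≈ 1.187 s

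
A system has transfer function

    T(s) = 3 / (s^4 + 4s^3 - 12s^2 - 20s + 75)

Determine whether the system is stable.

unstable

The denominator s^4 + 4s^3 - 12s^2 - 20s + 75 factors as (s + 5)(s + 3)(s^2 - 4s + 5), giving poles at s = -5, -3, 2 + j, 2 - j.
Since the pole(s) at s = 2 + j, 2 - j lie in the right half-plane, the system is unstable.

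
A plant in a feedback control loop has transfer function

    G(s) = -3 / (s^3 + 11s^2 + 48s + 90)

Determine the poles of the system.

s = -3 ± 3j, -5

The poles are the roots of the denominator s^3 + 11s^2 + 48s + 90 = 0.
Trying s = -5: the polynomial evaluates to 0, so (s + 5) is a factor.
Dividing out leaves s^2 + 6s + 18 = 0.
The quadratic formula then gives s = -3 ± 3j.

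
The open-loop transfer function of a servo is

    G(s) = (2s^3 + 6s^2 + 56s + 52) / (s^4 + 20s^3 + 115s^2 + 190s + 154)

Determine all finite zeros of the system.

Set the numerator to zero: 2s^3 + 6s^2 + 56s + 52 = 0, i.e. 2·(s^3 + 3s^2 + 28s + 26) = 0.
Factoring: (s + 1)(s^2 + 2s + 26) = 0.

s = -1, -1 + 5j, -1 - 5j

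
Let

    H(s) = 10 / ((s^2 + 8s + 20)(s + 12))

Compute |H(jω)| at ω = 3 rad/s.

|H(j3)| ≈ 0.03062

Substitute s = j3: numerator = 10, denominator = 60 + j321.
|H(j3)| = |10| / |60 + j321| = 10 / 326.56 ≈ 0.03062.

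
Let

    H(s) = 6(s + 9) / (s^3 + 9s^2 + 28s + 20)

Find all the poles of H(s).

The poles are the roots of the denominator s^3 + 9s^2 + 28s + 20 = 0.
Trying s = -1: the polynomial evaluates to 0, so (s + 1) is a factor.
Dividing out leaves s^2 + 8s + 20 = 0.
The quadratic formula then gives s = -4 ± 2j.

s = -4 ± 2j, -1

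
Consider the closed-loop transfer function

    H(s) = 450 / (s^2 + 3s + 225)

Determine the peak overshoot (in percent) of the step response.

Comparing s^2 + 3s + 225 to s^2 + 2ζωₙs + ωₙ²: ωₙ = 15 rad/s and ζ = 3/(2·15) = 0.1.
%OS = 100·exp(−πζ/√(1−ζ²)) = 100·exp(−π·0.1/√(1−0.1²)) ≈ 72.9%.

%OS ≈ 72.9%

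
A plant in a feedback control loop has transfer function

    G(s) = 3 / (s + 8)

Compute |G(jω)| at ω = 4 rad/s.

|G(j4)| ≈ 0.3354

Substitute s = j4: numerator = 3, denominator = 8 + j4.
|G(j4)| = |3| / |8 + j4| = 3 / 8.9443 ≈ 0.3354.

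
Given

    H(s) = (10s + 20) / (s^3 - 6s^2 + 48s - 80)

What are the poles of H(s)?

The poles are the roots of the denominator s^3 - 6s^2 + 48s - 80 = 0.
Trying s = 2: the polynomial evaluates to 0, so (s - 2) is a factor.
Dividing out leaves s^2 - 4s + 40 = 0.
The quadratic formula then gives s = 2 ± 6j.

s = 2 ± 6j, 2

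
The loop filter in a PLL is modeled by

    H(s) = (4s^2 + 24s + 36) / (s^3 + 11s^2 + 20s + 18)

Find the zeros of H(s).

Set the numerator to zero: 4s^2 + 24s + 36 = 0, i.e. 4·(s^2 + 6s + 9) = 0.
Factoring: (s + 3)^2 = 0.

s = -3, -3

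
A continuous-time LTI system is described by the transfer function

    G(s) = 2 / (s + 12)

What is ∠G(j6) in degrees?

At s = j6: numerator = 2, denominator = 12 + j6.
∠G = ∠num − ∠den = 0° − (26.565°) = -26.57°.

∠G(j6) ≈ -26.57°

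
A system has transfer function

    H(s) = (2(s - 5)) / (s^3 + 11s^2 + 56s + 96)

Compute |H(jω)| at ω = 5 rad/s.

|H(j5)| ≈ 0.05973

Substitute s = j5: numerator = -10 + j10, denominator = -179 + j155.
|H(j5)| = |-10 + j10| / |-179 + j155| = 14.142 / 236.78 ≈ 0.05973.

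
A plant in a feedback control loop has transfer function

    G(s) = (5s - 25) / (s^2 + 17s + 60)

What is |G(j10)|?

Substitute s = j10: numerator = -25 + j50, denominator = -40 + j170.
|G(j10)| = |-25 + j50| / |-40 + j170| = 55.902 / 174.64 ≈ 0.3201.

|G(j10)| ≈ 0.3201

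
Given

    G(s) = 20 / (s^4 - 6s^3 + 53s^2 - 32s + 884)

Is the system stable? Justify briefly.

The denominator s^4 - 6s^3 + 53s^2 - 32s + 884 factors as (s^2 + 2s + 17)(s^2 - 8s + 52), giving poles at s = -1 + 4j, -1 - 4j, 4 + 6j, 4 - 6j.
Since the pole(s) at s = 4 + 6j, 4 - 6j lie in the right half-plane, the system is unstable.

unstable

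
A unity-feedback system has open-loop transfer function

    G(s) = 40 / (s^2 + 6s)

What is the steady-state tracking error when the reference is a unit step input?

G(s) has one pole at the origin.
This is a Type 1 system; for a step input the steady-state error is zero.

e_ss = 0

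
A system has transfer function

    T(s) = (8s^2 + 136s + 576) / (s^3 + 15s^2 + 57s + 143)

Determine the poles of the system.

s = -2 + 3j, -2 - 3j, -11

The poles are the roots of the denominator s^3 + 15s^2 + 57s + 143 = 0.
Trying s = -11: the polynomial evaluates to 0, so (s + 11) is a factor.
Dividing out leaves s^2 + 4s + 13 = 0.
The quadratic formula then gives s = -2 ± 3j.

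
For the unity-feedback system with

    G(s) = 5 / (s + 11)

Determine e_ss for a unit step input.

e_ss = 0.6875

G(s) has no poles at the origin.
This is a Type 0 system. Kp = lim_{s→0} G(s) = 5/11.
e_ss = 1/(1 + Kp) = 1/(1 + 5/11) = 11/16 ≈ 0.6875.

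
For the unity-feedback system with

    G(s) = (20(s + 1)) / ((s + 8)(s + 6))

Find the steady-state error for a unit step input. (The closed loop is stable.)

G(s) has no poles at the origin.
This is a Type 0 system. Kp = lim_{s→0} G(s) = 20/48 = 5/12.
e_ss = 1/(1 + Kp) = 1/(1 + 5/12) = 12/17 ≈ 0.7059.

e_ss = 0.7059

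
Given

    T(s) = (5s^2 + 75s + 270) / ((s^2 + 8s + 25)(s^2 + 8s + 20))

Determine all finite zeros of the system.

s = -9, -6

Set the numerator to zero: 5s^2 + 75s + 270 = 0, i.e. 5·(s^2 + 15s + 54) = 0.
Factoring: (s + 9)(s + 6) = 0.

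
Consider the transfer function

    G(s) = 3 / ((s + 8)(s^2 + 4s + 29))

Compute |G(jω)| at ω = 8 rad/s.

Substitute s = j8: numerator = 3, denominator = -536 - j24.
|G(j8)| = |3| / |-536 - j24| = 3 / 536.54 ≈ 0.005591.

|G(j8)| ≈ 0.005591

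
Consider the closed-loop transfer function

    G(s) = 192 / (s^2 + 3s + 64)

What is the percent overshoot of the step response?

Comparing s^2 + 3s + 64 to s^2 + 2ζωₙs + ωₙ²: ωₙ = 8 rad/s and ζ = 3/(2·8) = 0.1875.
%OS = 100·exp(−πζ/√(1−ζ²)) = 100·exp(−π·0.1875/√(1−0.1875²)) ≈ 54.9%.

%OS ≈ 54.9%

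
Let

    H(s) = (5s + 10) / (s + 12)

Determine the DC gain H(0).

H(0) = 5/6 ≈ 0.8333

Set s = 0: H(0) = (10) / (12) = 5/6.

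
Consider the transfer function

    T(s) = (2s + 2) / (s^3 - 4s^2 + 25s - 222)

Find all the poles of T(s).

The poles are the roots of the denominator s^3 - 4s^2 + 25s - 222 = 0.
Trying s = 6: the polynomial evaluates to 0, so (s - 6) is a factor.
Dividing out leaves s^2 + 2s + 37 = 0.
The quadratic formula then gives s = -1 ± 6j.

s = -1 ± 6j, 6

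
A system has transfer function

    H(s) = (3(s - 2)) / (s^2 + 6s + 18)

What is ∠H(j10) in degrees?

At s = j10: numerator = -6 + j30, denominator = -82 + j60.
∠H = ∠num − ∠den = 101.31° − (143.81°) = -42.50°.

∠H(j10) ≈ -42.50°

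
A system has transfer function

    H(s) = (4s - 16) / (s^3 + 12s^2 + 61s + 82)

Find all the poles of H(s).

The poles are the roots of the denominator s^3 + 12s^2 + 61s + 82 = 0.
Trying s = -2: the polynomial evaluates to 0, so (s + 2) is a factor.
Dividing out leaves s^2 + 10s + 41 = 0.
The quadratic formula then gives s = -5 ± 4j.

s = -5 + 4j, -5 - 4j, -2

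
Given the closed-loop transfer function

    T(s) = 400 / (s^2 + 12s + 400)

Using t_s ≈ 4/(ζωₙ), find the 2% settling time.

t_s ≈ 0.6667 s

Comparing s^2 + 12s + 400 to s^2 + 2ζωₙs + ωₙ²: ωₙ = 20 rad/s and ζ = 12/(2·20) = 0.3.
ζωₙ = 12/2 = 6, so t_s ≈ 4/(ζωₙ) = 4/6 ≈ 0.6667 s.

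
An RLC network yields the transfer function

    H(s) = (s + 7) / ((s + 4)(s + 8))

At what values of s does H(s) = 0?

Set the numerator to zero: s + 7 = 0.
So s = -7.

s = -7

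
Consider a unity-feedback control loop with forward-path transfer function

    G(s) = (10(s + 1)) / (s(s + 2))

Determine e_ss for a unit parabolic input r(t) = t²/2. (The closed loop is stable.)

e_ss = ∞

G(s) has one pole at the origin.
This is a Type 1 system; Ka = lim_{s→0} s^2·G(s) = 0, so the steady-state error for a parabola input is infinite.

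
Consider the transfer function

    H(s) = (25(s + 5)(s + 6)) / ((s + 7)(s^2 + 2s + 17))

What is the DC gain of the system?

H(0) = 750/119 ≈ 6.303

At s = 0 each factor (s + a) contributes a and each (s^2 + bs + c) contributes c.
H(0) = 25·(5) · (6) / ((7) · (17)) = 750/119 = 750/119.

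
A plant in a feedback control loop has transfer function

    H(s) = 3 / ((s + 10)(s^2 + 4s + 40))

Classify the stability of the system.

The poles can be read from the denominator factors: s = -10, -2 ± 6j.
Since all poles lie strictly in the left half-plane, the system is stable.

stable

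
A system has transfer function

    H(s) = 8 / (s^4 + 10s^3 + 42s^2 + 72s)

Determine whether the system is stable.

The denominator s^4 + 10s^3 + 42s^2 + 72s factors as s(s^2 + 6s + 18)(s + 4), giving poles at s = 0, -3 + 3j, -3 - 3j, -4.
Since the simple pole(s) at s = 0 lie on the jω-axis with none in the right half-plane, the system is marginally stable.

marginally stable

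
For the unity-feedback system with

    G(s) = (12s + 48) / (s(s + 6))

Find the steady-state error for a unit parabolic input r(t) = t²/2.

G(s) has one pole at the origin.
This is a Type 1 system; Ka = lim_{s→0} s^2·G(s) = 0, so the steady-state error for a parabola input is infinite.

e_ss = ∞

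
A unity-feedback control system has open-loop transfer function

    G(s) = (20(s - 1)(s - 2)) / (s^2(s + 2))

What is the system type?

The denominator has 2 factors of s at the origin (free integrators), so this is a Type 2 system.

Type 2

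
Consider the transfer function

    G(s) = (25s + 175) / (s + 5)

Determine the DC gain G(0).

G(0) = 35

Set s = 0: G(0) = (175) / (5) = 35.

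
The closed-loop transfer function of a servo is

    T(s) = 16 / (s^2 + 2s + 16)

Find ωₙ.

Compare the denominator to the standard form s^2 + 2ζωₙs + ωₙ².
ωₙ² = 16, so ωₙ = 4 rad/s.

ωₙ = 4 rad/s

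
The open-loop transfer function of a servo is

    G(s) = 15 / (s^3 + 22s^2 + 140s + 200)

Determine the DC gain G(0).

G(0) = 3/40 ≈ 0.07500

Set s = 0: G(0) = (15) / (200) = 3/40.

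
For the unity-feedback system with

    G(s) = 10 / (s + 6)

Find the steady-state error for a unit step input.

e_ss = 0.3750

G(s) has no poles at the origin.
This is a Type 0 system. Kp = lim_{s→0} G(s) = 10/6 = 5/3.
e_ss = 1/(1 + Kp) = 1/(1 + 5/3) = 3/8 ≈ 0.3750.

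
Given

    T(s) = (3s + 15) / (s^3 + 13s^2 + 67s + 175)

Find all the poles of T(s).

The poles are the roots of the denominator s^3 + 13s^2 + 67s + 175 = 0.
Trying s = -7: the polynomial evaluates to 0, so (s + 7) is a factor.
Dividing out leaves s^2 + 6s + 25 = 0.
The quadratic formula then gives s = -3 ± 4j.

s = -3 + 4j, -3 - 4j, -7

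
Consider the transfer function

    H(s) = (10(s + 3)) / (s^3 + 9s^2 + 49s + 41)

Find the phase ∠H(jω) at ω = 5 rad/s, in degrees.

At s = j5: numerator = 30 + j50, denominator = -184 + j120.
∠H = ∠num − ∠den = 59.036° − (146.89°) = -87.85°.

∠H(j5) ≈ -87.85°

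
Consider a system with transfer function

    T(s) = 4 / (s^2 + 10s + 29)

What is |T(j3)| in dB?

Substitute s = j3: numerator = 4, denominator = 20 + j30.
|T(j3)| = |4| / |20 + j30| = 4 / 36.056 ≈ 0.1109.
In decibels: 20·log₁₀(0.1109) ≈ -19.1 dB.

|T(j3)|_dB ≈ -19.1 dB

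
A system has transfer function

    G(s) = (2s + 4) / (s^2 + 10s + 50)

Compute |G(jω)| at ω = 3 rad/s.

|G(j3)| ≈ 0.1419

Substitute s = j3: numerator = 4 + j6, denominator = 41 + j30.
|G(j3)| = |4 + j6| / |41 + j30| = 7.2111 / 50.804 ≈ 0.1419.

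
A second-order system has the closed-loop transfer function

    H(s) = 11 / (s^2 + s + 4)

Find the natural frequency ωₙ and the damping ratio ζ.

Compare the denominator to the standard form s^2 + 2ζωₙs + ωₙ².
ωₙ² = 4, so ωₙ = 2 rad/s.
2ζωₙ = 1, so ζ = 1/(2·2) = 0.25.
With ζ = 0.25 the response is underdamped.

ωₙ = 2 rad/s, ζ = 0.25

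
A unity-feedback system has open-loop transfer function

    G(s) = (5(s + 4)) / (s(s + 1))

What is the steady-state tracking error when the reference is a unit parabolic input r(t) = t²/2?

G(s) has one pole at the origin.
This is a Type 1 system; Ka = lim_{s→0} s^2·G(s) = 0, so the steady-state error for a parabola input is infinite.

e_ss = ∞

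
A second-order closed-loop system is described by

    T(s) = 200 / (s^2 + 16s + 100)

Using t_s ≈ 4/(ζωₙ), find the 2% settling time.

Comparing s^2 + 16s + 100 to s^2 + 2ζωₙs + ωₙ²: ωₙ = 10 rad/s and ζ = 16/(2·10) = 0.8.
ζωₙ = 16/2 = 8, so t_s ≈ 4/(ζωₙ) = 4/8 = 0.5000 s.

t_s ≈ 0.5000 s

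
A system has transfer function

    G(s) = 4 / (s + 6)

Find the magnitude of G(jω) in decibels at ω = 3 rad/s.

|G(j3)|_dB ≈ -4.49 dB

Substitute s = j3: numerator = 4, denominator = 6 + j3.
|G(j3)| = |4| / |6 + j3| = 4 / 6.7082 ≈ 0.5963.
In decibels: 20·log₁₀(0.5963) ≈ -4.49 dB.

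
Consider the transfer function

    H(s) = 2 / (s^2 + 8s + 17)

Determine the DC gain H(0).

At s = 0 each factor (s + a) contributes a and each (s^2 + bs + c) contributes c.
H(0) = 2·1 / ((17)) = 2/17 = 2/17.

H(0) = 2/17 ≈ 0.1176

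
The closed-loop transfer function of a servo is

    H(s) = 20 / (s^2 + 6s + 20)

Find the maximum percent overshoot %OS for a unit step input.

Comparing s^2 + 6s + 20 to s^2 + 2ζωₙs + ωₙ²: ωₙ = √20 ≈ 4.472 rad/s and ζ = 6/(2·√20) ≈ 0.6708.
%OS = 100·exp(−πζ/√(1−ζ²)) = 100·exp(−π·0.6708/√(1−0.6708²)) ≈ 5.83%.

%OS ≈ 5.83%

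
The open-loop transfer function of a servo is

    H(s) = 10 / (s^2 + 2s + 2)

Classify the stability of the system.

stable

The denominator s^2 + 2s + 2 factors as (s^2 + 2s + 2), giving poles at s = -1 ± j.
Since all poles lie strictly in the left half-plane, the system is stable.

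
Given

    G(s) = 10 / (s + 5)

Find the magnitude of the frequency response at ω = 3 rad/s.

|G(j3)| ≈ 1.715

Substitute s = j3: numerator = 10, denominator = 5 + j3.
|G(j3)| = |10| / |5 + j3| = 10 / 5.8310 ≈ 1.715.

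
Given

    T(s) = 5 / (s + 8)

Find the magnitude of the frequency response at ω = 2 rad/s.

|T(j2)| ≈ 0.6063

Substitute s = j2: numerator = 5, denominator = 8 + j2.
|T(j2)| = |5| / |8 + j2| = 5 / 8.2462 ≈ 0.6063.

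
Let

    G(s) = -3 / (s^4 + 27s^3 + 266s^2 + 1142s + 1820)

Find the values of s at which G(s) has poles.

s = -5 ± j, -7, -10

The poles are the roots of the denominator s^4 + 27s^3 + 266s^2 + 1142s + 1820 = 0.
Trying s = -7: the polynomial evaluates to 0, so (s + 7) is a factor.
Dividing out leaves s^3 + 20s^2 + 126s + 260 = 0.
This factors further as (s^2 + 10s + 26)(s + 10) = 0.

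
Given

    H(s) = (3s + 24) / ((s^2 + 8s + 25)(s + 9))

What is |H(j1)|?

Substitute s = j1: numerator = 24 + j3, denominator = 208 + j96.
|H(j1)| = |24 + j3| / |208 + j96| = 24.187 / 229.09 ≈ 0.1056.

|H(j1)| ≈ 0.1056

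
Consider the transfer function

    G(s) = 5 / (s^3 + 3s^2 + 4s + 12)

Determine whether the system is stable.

marginally stable

The denominator s^3 + 3s^2 + 4s + 12 factors as (s^2 + 4)(s + 3), giving poles at s = ±2j, -3.
Since the simple pole(s) at s = 2j, -2j lie on the jω-axis with none in the right half-plane, the system is marginally stable.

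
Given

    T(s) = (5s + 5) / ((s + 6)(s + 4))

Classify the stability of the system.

stable

The poles can be read from the denominator factors: s = -6, -4.
Since all poles lie strictly in the left half-plane, the system is stable.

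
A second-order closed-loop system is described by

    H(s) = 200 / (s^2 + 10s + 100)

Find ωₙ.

Compare the denominator to the standard form s^2 + 2ζωₙs + ωₙ².
ωₙ² = 100, so ωₙ = 10 rad/s.

ωₙ = 10 rad/s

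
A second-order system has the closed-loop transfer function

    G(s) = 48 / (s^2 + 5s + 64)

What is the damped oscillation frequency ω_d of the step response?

ω_d ≈ 7.599 rad/s

Comparing s^2 + 5s + 64 to s^2 + 2ζωₙs + ωₙ²: ωₙ = 8 rad/s and ζ = 5/(2·8) = 0.3125.
ζωₙ = 5/2 = 2.5, so ω_d = ωₙ√(1−ζ²) = √(ωₙ² − (ζωₙ)²) = √(64 − 2.5²) = √57.75 ≈ 7.599 rad/s.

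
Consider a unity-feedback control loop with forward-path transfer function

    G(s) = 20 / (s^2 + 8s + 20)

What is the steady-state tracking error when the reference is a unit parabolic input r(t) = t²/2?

G(s) has no poles at the origin.
This is a Type 0 system; Ka = lim_{s→0} s^2·G(s) = 0, so the steady-state error for a parabola input is infinite.

e_ss = ∞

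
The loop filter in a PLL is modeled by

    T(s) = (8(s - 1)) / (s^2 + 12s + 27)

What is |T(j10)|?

Substitute s = j10: numerator = -8 + j80, denominator = -73 + j120.
|T(j10)| = |-8 + j80| / |-73 + j120| = 80.399 / 140.46 ≈ 0.5724.

|T(j10)| ≈ 0.5724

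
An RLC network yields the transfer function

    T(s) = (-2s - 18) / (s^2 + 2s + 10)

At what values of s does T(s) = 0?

s = -9

Set the numerator to zero: -2s - 18 = 0, i.e. -2·(s + 9) = 0.
So s = -9.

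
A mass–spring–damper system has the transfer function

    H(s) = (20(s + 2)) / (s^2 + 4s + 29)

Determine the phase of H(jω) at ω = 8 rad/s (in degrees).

∠H(j8) ≈ -61.60°

At s = j8: numerator = 40 + j160, denominator = -35 + j32.
∠H = ∠num − ∠den = 75.964° − (137.56°) = -61.60°.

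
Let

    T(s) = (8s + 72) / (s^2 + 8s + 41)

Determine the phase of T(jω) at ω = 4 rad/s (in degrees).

∠T(j4) ≈ -28.04°

At s = j4: numerator = 72 + j32, denominator = 25 + j32.
∠T = ∠num − ∠den = 23.962° − (52.001°) = -28.04°.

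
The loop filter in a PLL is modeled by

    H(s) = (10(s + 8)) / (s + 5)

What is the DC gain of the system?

H(0) = 16

At s = 0 each factor (s + a) contributes a and each (s^2 + bs + c) contributes c.
H(0) = 10·(8) / ((5)) = 80/5 = 16.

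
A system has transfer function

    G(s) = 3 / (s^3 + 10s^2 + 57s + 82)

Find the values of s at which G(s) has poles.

The poles are the roots of the denominator s^3 + 10s^2 + 57s + 82 = 0.
Trying s = -2: the polynomial evaluates to 0, so (s + 2) is a factor.
Dividing out leaves s^2 + 8s + 41 = 0.
The quadratic formula then gives s = -4 ± 5j.

s = -4 ± 5j, -2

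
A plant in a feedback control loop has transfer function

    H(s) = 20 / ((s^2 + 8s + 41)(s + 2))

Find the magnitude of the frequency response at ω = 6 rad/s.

|H(j6)| ≈ 0.06553

Substitute s = j6: numerator = 20, denominator = -278 + j126.
|H(j6)| = |20| / |-278 + j126| = 20 / 305.22 ≈ 0.06553.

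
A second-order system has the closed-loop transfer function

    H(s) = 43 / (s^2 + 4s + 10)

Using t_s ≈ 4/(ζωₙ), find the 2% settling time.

Comparing s^2 + 4s + 10 to s^2 + 2ζωₙs + ωₙ²: ωₙ = √10 ≈ 3.162 rad/s and ζ = 4/(2·√10) ≈ 0.6325.
ζωₙ = 4/2 = 2, so t_s ≈ 4/(ζωₙ) = 4/2 = 2 s.

t_s ≈ 2 s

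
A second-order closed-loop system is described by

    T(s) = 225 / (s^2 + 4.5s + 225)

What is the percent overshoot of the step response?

%OS ≈ 62.1%

Comparing s^2 + 4.5s + 225 to s^2 + 2ζωₙs + ωₙ²: ωₙ = 15 rad/s and ζ = 4.5/(2·15) = 0.15.
%OS = 100·exp(−πζ/√(1−ζ²)) = 100·exp(−π·0.15/√(1−0.15²)) ≈ 62.1%.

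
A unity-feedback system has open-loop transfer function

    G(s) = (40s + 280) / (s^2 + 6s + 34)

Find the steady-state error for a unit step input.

e_ss = 0.1083

G(s) has no poles at the origin.
This is a Type 0 system. Kp = lim_{s→0} G(s) = 280/34 = 140/17.
e_ss = 1/(1 + Kp) = 1/(1 + 140/17) = 17/157 ≈ 0.1083.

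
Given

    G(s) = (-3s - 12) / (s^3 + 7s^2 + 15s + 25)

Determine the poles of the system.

s = -1 ± 2j, -5

The poles are the roots of the denominator s^3 + 7s^2 + 15s + 25 = 0.
Trying s = -5: the polynomial evaluates to 0, so (s + 5) is a factor.
Dividing out leaves s^2 + 2s + 5 = 0.
The quadratic formula then gives s = -1 ± 2j.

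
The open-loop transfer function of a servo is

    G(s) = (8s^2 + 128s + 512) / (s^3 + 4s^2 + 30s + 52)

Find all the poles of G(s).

s = -2, -1 + 5j, -1 - 5j

The poles are the roots of the denominator s^3 + 4s^2 + 30s + 52 = 0.
Trying s = -2: the polynomial evaluates to 0, so (s + 2) is a factor.
Dividing out leaves s^2 + 2s + 26 = 0.
The quadratic formula then gives s = -1 ± 5j.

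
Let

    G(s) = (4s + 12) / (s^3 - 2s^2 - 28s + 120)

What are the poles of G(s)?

s = 4 + 2j, 4 - 2j, -6

The poles are the roots of the denominator s^3 - 2s^2 - 28s + 120 = 0.
Trying s = -6: the polynomial evaluates to 0, so (s + 6) is a factor.
Dividing out leaves s^2 - 8s + 20 = 0.
The quadratic formula then gives s = 4 ± 2j.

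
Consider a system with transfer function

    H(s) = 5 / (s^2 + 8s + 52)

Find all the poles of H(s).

The poles are the roots of the denominator s^2 + 8s + 52 = 0.
Using the quadratic formula: s = (-8 ± √(-144))/2 = -4 ± 6j.

s = -4 + 6j, -4 - 6j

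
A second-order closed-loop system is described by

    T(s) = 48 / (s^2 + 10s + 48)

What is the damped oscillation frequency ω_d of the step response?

ω_d ≈ 4.796 rad/s

Comparing s^2 + 10s + 48 to s^2 + 2ζωₙs + ωₙ²: ωₙ = √48 ≈ 6.928 rad/s and ζ = 10/(2·√48) ≈ 0.7217.
ζωₙ = 10/2 = 5, so ω_d = ωₙ√(1−ζ²) = √(ωₙ² − (ζωₙ)²) = √(48 − 5²) = √23 ≈ 4.796 rad/s.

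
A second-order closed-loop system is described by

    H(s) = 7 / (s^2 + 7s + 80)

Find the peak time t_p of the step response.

t_p ≈ 0.3817 s

Comparing s^2 + 7s + 80 to s^2 + 2ζωₙs + ωₙ²: ωₙ = √80 ≈ 8.944 rad/s and ζ = 7/(2·√80) ≈ 0.3913.
ζωₙ = 7/2 = 3.5, so ω_d = ωₙ√(1−ζ²) = √(ωₙ² − (ζωₙ)²) = √(80 − 3.5²) = √67.75 ≈ 8.231 rad/s.
t_p = π/ω_d = π/8.231 ≈ 0.3817 s.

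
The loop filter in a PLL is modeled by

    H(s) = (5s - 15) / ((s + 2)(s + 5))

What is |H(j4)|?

|H(j4)| ≈ 0.8730

Substitute s = j4: numerator = -15 + j20, denominator = -6 + j28.
|H(j4)| = |-15 + j20| / |-6 + j28| = 25 / 28.636 ≈ 0.8730.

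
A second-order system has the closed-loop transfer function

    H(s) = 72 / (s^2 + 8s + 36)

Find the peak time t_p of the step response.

Comparing s^2 + 8s + 36 to s^2 + 2ζωₙs + ωₙ²: ωₙ = 6 rad/s and ζ = 8/(2·6) ≈ 0.6667.
ζωₙ = 8/2 = 4, so ω_d = ωₙ√(1−ζ²) = √(ωₙ² − (ζωₙ)²) = √(36 − 4²) = √20 ≈ 4.472 rad/s.
t_p = π/ω_d = π/4.472 ≈ 0.7025 s.

t_p ≈ 0.7025 s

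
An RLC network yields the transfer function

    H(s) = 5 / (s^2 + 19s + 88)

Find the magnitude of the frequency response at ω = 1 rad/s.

Substitute s = j1: numerator = 5, denominator = 87 + j19.
|H(j1)| = |5| / |87 + j19| = 5 / 89.051 ≈ 0.05615.

|H(j1)| ≈ 0.05615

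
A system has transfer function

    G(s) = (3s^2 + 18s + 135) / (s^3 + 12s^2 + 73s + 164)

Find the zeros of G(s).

s = -3 ± 6j

Set the numerator to zero: 3s^2 + 18s + 135 = 0, i.e. 3·(s^2 + 6s + 45) = 0.
Factoring: (s^2 + 6s + 45) = 0.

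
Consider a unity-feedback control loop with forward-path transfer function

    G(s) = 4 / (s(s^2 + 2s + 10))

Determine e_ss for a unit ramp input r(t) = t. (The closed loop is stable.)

e_ss = 2.500

G(s) has one pole at the origin.
This is a Type 1 system. Kv = lim_{s→0} s·G(s) = 4/10 = 2/5.
e_ss = 1/Kv = 1/(2/5) = 5/2 ≈ 2.500.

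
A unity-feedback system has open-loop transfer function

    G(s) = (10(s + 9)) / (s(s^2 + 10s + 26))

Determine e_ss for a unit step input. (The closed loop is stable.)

G(s) has one pole at the origin.
This is a Type 1 system; for a step input the steady-state error is zero.

e_ss = 0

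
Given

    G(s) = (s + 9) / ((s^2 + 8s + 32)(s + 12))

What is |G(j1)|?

|G(j1)| ≈ 0.02349

Substitute s = j1: numerator = 9 + j1, denominator = 364 + j127.
|G(j1)| = |9 + j1| / |364 + j127| = 9.0554 / 385.52 ≈ 0.02349.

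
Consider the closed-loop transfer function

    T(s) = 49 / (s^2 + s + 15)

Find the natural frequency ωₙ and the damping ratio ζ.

ωₙ ≈ 3.873 rad/s, ζ ≈ 0.1291

Compare the denominator to the standard form s^2 + 2ζωₙs + ωₙ².
ωₙ² = 15, so ωₙ = √15 ≈ 3.873 rad/s.
2ζωₙ = 1, so ζ = 1/(2·√15) ≈ 0.1291.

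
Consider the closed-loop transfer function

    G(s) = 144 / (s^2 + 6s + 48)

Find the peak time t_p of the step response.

t_p ≈ 0.5031 s

Comparing s^2 + 6s + 48 to s^2 + 2ζωₙs + ωₙ²: ωₙ = √48 ≈ 6.928 rad/s and ζ = 6/(2·√48) ≈ 0.4330.
ζωₙ = 6/2 = 3, so ω_d = ωₙ√(1−ζ²) = √(ωₙ² − (ζωₙ)²) = √(48 − 3²) = √39 ≈ 6.245 rad/s.
t_p = π/ω_d = π/6.245 ≈ 0.5031 s.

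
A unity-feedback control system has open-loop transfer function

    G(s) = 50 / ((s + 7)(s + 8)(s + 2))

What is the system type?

Type 0

The denominator has no factor of s at the origin — no free integrator — so this is a Type 0 system.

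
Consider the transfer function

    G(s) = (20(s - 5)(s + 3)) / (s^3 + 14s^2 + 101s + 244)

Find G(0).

G(0) = -75/61 ≈ -1.230

Set s = 0: G(0) = (-300) / (244) = -75/61.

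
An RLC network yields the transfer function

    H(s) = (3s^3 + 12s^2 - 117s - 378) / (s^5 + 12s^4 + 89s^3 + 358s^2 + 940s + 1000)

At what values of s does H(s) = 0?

s = -3, -7, 6

Set the numerator to zero: 3s^3 + 12s^2 - 117s - 378 = 0, i.e. 3·(s^3 + 4s^2 - 39s - 126) = 0.
Factoring: (s + 3)(s + 7)(s - 6) = 0.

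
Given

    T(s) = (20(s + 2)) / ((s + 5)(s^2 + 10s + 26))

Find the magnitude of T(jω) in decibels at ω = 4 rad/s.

|T(j4)|_dB ≈ -9.40 dB

Substitute s = j4: numerator = 40 + j80, denominator = -110 + j240.
|T(j4)| = |40 + j80| / |-110 + j240| = 89.443 / 264.01 ≈ 0.3388.
In decibels: 20·log₁₀(0.3388) ≈ -9.40 dB.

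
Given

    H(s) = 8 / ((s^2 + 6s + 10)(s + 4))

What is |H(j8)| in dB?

|H(j8)|_dB ≈ -38.1 dB

Substitute s = j8: numerator = 8, denominator = -600 - j240.
|H(j8)| = |8| / |-600 - j240| = 8 / 646.22 ≈ 0.01238.
In decibels: 20·log₁₀(0.01238) ≈ -38.1 dB.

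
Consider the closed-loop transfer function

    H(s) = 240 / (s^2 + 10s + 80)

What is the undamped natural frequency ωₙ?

ωₙ ≈ 8.944 rad/s

Compare the denominator to the standard form s^2 + 2ζωₙs + ωₙ².
ωₙ² = 80, so ωₙ = √80 ≈ 8.944 rad/s.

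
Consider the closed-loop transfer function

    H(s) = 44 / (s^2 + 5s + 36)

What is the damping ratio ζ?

Compare the denominator to the standard form s^2 + 2ζωₙs + ωₙ².
ωₙ² = 36, so ωₙ = 6 rad/s.
2ζωₙ = 5, so ζ = 5/(2·6) ≈ 0.4167.
With ζ = 0.4167 the response is underdamped.

ζ ≈ 0.4167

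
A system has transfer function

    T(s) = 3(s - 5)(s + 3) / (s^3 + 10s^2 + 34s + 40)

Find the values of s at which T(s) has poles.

s = -3 ± j, -4

The poles are the roots of the denominator s^3 + 10s^2 + 34s + 40 = 0.
Trying s = -4: the polynomial evaluates to 0, so (s + 4) is a factor.
Dividing out leaves s^2 + 6s + 10 = 0.
The quadratic formula then gives s = -3 ± 1j.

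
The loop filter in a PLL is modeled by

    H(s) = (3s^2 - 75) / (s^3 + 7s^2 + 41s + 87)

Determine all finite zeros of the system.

Set the numerator to zero: 3s^2 - 75 = 0, i.e. 3·(s^2 - 25) = 0.
Factoring: (s - 5)(s + 5) = 0.

s = 5, -5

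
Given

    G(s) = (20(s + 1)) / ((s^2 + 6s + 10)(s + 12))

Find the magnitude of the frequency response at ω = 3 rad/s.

Substitute s = j3: numerator = 20 + j60, denominator = -42 + j219.
|G(j3)| = |20 + j60| / |-42 + j219| = 63.246 / 222.99 ≈ 0.2836.

|G(j3)| ≈ 0.2836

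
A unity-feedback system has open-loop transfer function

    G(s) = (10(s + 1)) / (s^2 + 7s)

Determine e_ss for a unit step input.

e_ss = 0

G(s) has one pole at the origin.
This is a Type 1 system; for a step input the steady-state error is zero.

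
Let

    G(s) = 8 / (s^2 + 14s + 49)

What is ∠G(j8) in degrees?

At s = j8: numerator = 8, denominator = -15 + j112.
∠G = ∠num − ∠den = 0° − (97.628°) = -97.63°.

∠G(j8) ≈ -97.63°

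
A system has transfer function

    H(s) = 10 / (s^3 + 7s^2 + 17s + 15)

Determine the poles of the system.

The poles are the roots of the denominator s^3 + 7s^2 + 17s + 15 = 0.
Trying s = -3: the polynomial evaluates to 0, so (s + 3) is a factor.
Dividing out leaves s^2 + 4s + 5 = 0.
The quadratic formula then gives s = -2 ± 1j.

s = -2 + j, -2 - j, -3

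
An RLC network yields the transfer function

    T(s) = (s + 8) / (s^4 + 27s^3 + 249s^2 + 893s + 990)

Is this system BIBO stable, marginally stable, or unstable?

The denominator s^4 + 27s^3 + 249s^2 + 893s + 990 factors as (s + 2)(s + 11)(s + 5)(s + 9), giving poles at s = -2, -11, -5, -9.
Since all poles lie strictly in the left half-plane, the system is stable.

stable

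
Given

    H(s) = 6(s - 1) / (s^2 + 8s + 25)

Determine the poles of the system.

s = -4 + 3j, -4 - 3j

The poles are the roots of the denominator s^2 + 8s + 25 = 0.
Using the quadratic formula: s = (-8 ± √(-36))/2 = -4 ± 3j.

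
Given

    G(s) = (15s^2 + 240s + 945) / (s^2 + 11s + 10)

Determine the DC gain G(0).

G(0) = 189/2 ≈ 94.50

Set s = 0: G(0) = (945) / (10) = 189/2.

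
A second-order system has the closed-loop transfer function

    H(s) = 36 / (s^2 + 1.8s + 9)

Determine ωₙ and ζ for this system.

ωₙ = 3 rad/s, ζ = 0.3

Compare the denominator to the standard form s^2 + 2ζωₙs + ωₙ².
ωₙ² = 9, so ωₙ = 3 rad/s.
2ζωₙ = 1.8, so ζ = 1.8/(2·3) = 0.3.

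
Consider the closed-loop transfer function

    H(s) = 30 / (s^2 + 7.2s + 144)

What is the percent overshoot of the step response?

%OS ≈ 37.2%

Comparing s^2 + 7.2s + 144 to s^2 + 2ζωₙs + ωₙ²: ωₙ = 12 rad/s and ζ = 7.2/(2·12) = 0.3.
%OS = 100·exp(−πζ/√(1−ζ²)) = 100·exp(−π·0.3/√(1−0.3²)) ≈ 37.2%.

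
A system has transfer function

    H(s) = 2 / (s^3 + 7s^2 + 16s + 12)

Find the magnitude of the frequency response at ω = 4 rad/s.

Substitute s = j4: numerator = 2, denominator = -100.
|H(j4)| = |2| / |-100| = 2 / 100 = 0.02000.

|H(j4)| = 0.02000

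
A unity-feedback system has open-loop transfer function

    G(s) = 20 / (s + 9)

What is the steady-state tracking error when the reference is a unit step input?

e_ss = 0.3103

G(s) has no poles at the origin.
This is a Type 0 system. Kp = lim_{s→0} G(s) = 20/9.
e_ss = 1/(1 + Kp) = 1/(1 + 20/9) = 9/29 ≈ 0.3103.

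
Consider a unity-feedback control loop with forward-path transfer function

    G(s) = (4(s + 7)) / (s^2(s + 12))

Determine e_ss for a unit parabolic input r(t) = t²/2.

e_ss = 0.4286

G(s) has 2 poles at the origin.
This is a Type 2 system. Ka = lim_{s→0} s^2·G(s) = 28/12 = 7/3.
e_ss = 1/Ka = 1/(7/3) = 3/7 ≈ 0.4286.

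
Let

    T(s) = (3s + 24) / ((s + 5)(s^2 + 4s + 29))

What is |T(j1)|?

Substitute s = j1: numerator = 24 + j3, denominator = 136 + j48.
|T(j1)| = |24 + j3| / |136 + j48| = 24.187 / 144.22 ≈ 0.1677.

|T(j1)| ≈ 0.1677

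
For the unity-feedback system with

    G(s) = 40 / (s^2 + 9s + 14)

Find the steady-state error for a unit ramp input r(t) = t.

G(s) has no poles at the origin.
This is a Type 0 system; Kv = lim_{s→0} s·G(s) = 0, so the steady-state error for a ramp input is infinite.

e_ss = ∞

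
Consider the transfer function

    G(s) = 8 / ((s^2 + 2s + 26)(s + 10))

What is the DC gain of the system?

At s = 0 each factor (s + a) contributes a and each (s^2 + bs + c) contributes c.
G(0) = 8·1 / ((26) · (10)) = 8/260 = 2/65.

G(0) = 2/65 ≈ 0.03077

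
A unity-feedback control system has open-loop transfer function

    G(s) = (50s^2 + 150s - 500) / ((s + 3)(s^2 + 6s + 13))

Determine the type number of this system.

Type 0

The denominator has no factor of s at the origin — no free integrator — so this is a Type 0 system.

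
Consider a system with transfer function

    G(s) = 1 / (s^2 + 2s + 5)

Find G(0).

At s = 0 each factor (s + a) contributes a and each (s^2 + bs + c) contributes c.
G(0) = 1·1 / ((5)) = 1/5 = 1/5.

G(0) = 1/5 ≈ 0.2000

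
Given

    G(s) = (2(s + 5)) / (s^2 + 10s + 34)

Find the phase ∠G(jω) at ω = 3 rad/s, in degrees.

At s = j3: numerator = 10 + j6, denominator = 25 + j30.
∠G = ∠num − ∠den = 30.964° − (50.194°) = -19.23°.

∠G(j3) ≈ -19.23°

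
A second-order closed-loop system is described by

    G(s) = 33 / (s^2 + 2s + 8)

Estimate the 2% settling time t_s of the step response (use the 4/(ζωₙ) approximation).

t_s ≈ 4 s

Comparing s^2 + 2s + 8 to s^2 + 2ζωₙs + ωₙ²: ωₙ = √8 ≈ 2.828 rad/s and ζ = 2/(2·√8) ≈ 0.3536.
ζωₙ = 2/2 = 1, so t_s ≈ 4/(ζωₙ) = 4/1 = 4 s.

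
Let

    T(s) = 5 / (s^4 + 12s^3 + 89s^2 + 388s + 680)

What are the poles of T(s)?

s = -2 + 6j, -2 - 6j, -4 + j, -4 - j

The poles are the roots of the denominator s^4 + 12s^3 + 89s^2 + 388s + 680 = 0.
No real roots exist; factor into two real quadratics: (s^2 + 4s + 40)(s^2 + 8s + 17) = 0.
Each quadratic gives a conjugate pair via the quadratic formula.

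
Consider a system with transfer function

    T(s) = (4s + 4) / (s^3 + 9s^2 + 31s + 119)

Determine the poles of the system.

The poles are the roots of the denominator s^3 + 9s^2 + 31s + 119 = 0.
Trying s = -7: the polynomial evaluates to 0, so (s + 7) is a factor.
Dividing out leaves s^2 + 2s + 17 = 0.
The quadratic formula then gives s = -1 ± 4j.

s = -1 ± 4j, -7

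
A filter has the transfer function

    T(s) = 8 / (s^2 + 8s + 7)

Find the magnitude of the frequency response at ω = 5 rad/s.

Substitute s = j5: numerator = 8, denominator = -18 + j40.
|T(j5)| = |8| / |-18 + j40| = 8 / 43.863 ≈ 0.1824.

|T(j5)| ≈ 0.1824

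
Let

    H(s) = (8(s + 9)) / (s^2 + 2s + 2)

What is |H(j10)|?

|H(j10)| ≈ 1.076

Substitute s = j10: numerator = 72 + j80, denominator = -98 + j20.
|H(j10)| = |72 + j80| / |-98 + j20| = 107.63 / 100.02 ≈ 1.076.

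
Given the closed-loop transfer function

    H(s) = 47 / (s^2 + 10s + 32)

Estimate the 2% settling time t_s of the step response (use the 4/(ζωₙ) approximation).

Comparing s^2 + 10s + 32 to s^2 + 2ζωₙs + ωₙ²: ωₙ = √32 ≈ 5.657 rad/s and ζ = 10/(2·√32) ≈ 0.8839.
ζωₙ = 10/2 = 5, so t_s ≈ 4/(ζωₙ) = 4/5 = 0.8000 s.

t_s ≈ 0.8000 s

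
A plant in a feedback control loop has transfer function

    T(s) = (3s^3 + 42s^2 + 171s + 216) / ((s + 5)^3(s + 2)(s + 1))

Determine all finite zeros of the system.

s = -3, -3, -8

Set the numerator to zero: 3s^3 + 42s^2 + 171s + 216 = 0, i.e. 3·(s^3 + 14s^2 + 57s + 72) = 0.
Factoring: (s + 3)^2(s + 8) = 0.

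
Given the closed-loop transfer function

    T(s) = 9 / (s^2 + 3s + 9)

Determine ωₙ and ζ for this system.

ωₙ = 3 rad/s, ζ = 0.5

Compare the denominator to the standard form s^2 + 2ζωₙs + ωₙ².
ωₙ² = 9, so ωₙ = 3 rad/s.
2ζωₙ = 3, so ζ = 3/(2·3) = 0.5.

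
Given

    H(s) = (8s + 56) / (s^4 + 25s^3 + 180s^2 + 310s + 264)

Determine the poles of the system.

The poles are the roots of the denominator s^4 + 25s^3 + 180s^2 + 310s + 264 = 0.
Trying s = -12: the polynomial evaluates to 0, so (s + 12) is a factor.
Dividing out leaves s^3 + 13s^2 + 24s + 22 = 0.
This factors further as (s^2 + 2s + 2)(s + 11) = 0.

s = -1 ± j, -12, -11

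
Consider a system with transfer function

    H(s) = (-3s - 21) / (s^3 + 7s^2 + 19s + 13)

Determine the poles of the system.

s = -3 + 2j, -3 - 2j, -1

The poles are the roots of the denominator s^3 + 7s^2 + 19s + 13 = 0.
Trying s = -1: the polynomial evaluates to 0, so (s + 1) is a factor.
Dividing out leaves s^2 + 6s + 13 = 0.
The quadratic formula then gives s = -3 ± 2j.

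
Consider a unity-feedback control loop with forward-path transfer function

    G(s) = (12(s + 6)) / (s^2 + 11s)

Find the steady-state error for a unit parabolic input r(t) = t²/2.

e_ss = ∞

G(s) has one pole at the origin.
This is a Type 1 system; Ka = lim_{s→0} s^2·G(s) = 0, so the steady-state error for a parabola input is infinite.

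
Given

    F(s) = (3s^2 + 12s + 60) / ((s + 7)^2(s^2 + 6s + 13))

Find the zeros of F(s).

Set the numerator to zero: 3s^2 + 12s + 60 = 0, i.e. 3·(s^2 + 4s + 20) = 0.
Factoring: (s^2 + 4s + 20) = 0.

s = -2 ± 4j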